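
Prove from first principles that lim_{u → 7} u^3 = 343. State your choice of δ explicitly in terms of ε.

Let ε > 0 be given. We seek δ > 0 with 0 < |u − 7| < δ ⇒ |u^3 − 343| < ε.
Factor: u^3 − 343 = (u − 7)(u^2 + 7u + 49), so |u^3 − 343| = |u − 7|·|u^2 + 7u + 49|.
Restrict δ ≤ 1. Then |u − 7| < 1 gives |u| < 8, so by the triangle inequality |u^2 + 7u + 49| ≤ 8^2 + 7·8 + 49 = 169.
Hence |u^3 − 343| ≤ 169|u − 7|, which is < ε once |u − 7| < ε/169.
Take δ = min(1, ε/169). If 0 < |u − 7| < δ then both bounds hold and |u^3 − 343| ≤ 169|u − 7| < 169·(ε/169) = ε.

δ = min(1, ε/169)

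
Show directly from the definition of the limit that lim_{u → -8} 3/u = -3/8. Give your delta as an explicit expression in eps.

Let eps > 0. We seek delta > 0 such that 0 < |u + 8| < delta implies |3/u + 3/8| < eps.
|3/u + 3/8| = 3·|-8 − u|/(8·|u|) = 3|u + 8|/(8|u|).
Require delta ≤ 4 so that |u| > 8 − 4 = 4, hence 8|u| > 32.
Then |3/u + 3/8| < 3|u + 8|/32, which is < eps when |u + 8| < (32/3)eps.
Take delta = min(4, (32/3)eps). Then 0 < |u + 8| < delta gives both |u + 8| < 4 and |u + 8| < (32/3)eps, so |3/u + 3/8| < eps.

delta = min(4, (32/3)eps)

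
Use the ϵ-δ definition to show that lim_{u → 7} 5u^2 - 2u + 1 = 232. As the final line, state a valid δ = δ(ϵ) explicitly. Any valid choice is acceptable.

δ = min(1, ϵ/73)

Let ϵ > 0. We want δ > 0 such that 0 < |u − 7| < δ implies |(5u^2 - 2u + 1) − 232| < ϵ.
(5u^2 - 2u + 1) − 232 = 5u^2 - 2u - 231 = (u − 7)(5u + 33).
So |(5u^2 - 2u + 1) − 232| = |u − 7|·|5u + 33|.
Assume first that |u − 7| < 1, so |u| < 8. Then |5u + 33| ≤ 5·8 + 33 = 73.
Hence |(5u^2 - 2u + 1) − 232| ≤ 73|u − 7| < ϵ provided |u − 7| < ϵ/73.
Take δ = min(1, ϵ/73). Then 0 < |u − 7| < δ gives both |u − 7| < 1 and |u − 7| < ϵ/73, so |(5u^2 - 2u + 1) − 232| < ϵ.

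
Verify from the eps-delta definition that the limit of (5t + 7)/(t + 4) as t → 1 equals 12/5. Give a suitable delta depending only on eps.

delta = min(5/2, (25/26)eps)

Suppose eps > 0. We want delta > 0 with 0 < |t − 1| < delta ⇒ |(5t + 7)/(t + 4) − (12/5)| < eps.
Combining over a common denominator, (5t + 7)/(t + 4) − (12/5) = [(5t + 7)·5 − 12·(t + 4)] / [5·(t + 4)] = 13(t − 1) / (5(t + 4)).
So |(5t + 7)/(t + 4) − (12/5)| = 13|t − 1| / (5·|t + 4|).
Restrict delta ≤ 5/2. Then |t − 1| < 5/2 gives |t + 4| = |(t − 1) + 5| ≥ 5 − 5/2 = 5/2.
Hence |(5t + 7)/(t + 4) − (12/5)| < 13|t − 1|/(5·(5/2)) = (26/25)|t − 1|, which is < eps once |t − 1| < (25/26)eps.
Take delta = min(5/2, (25/26)eps). Then 0 < |t − 1| < delta forces both bounds, so |(5t + 7)/(t + 4) − (12/5)| < eps.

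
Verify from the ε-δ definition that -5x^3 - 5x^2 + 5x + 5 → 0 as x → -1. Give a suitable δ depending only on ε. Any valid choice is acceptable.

Let ε > 0. We want δ > 0 such that 0 < |x + 1| < δ implies |(-5x^3 - 5x^2 + 5x + 5)| < ε.
(-5x^3 - 5x^2 + 5x + 5) = -5x^3 - 5x^2 + 5x + 5 = (x + 1)(-5x^2 + 5).
So |(-5x^3 - 5x^2 + 5x + 5)| = |x + 1|·|-5x^2 + 5|.
Require δ ≤ 1. Then |x + 1| < 1 gives |x| < 2, and by the triangle inequality |-5x^2 + 5| ≤ 5·2^2 + 5 = 25.
Hence |(-5x^3 - 5x^2 + 5x + 5)| ≤ 25|x + 1| < ε provided |x + 1| < ε/25.
Take δ = min(1, ε/25). Then 0 < |x + 1| < δ gives both |x + 1| < 1 and |x + 1| < ε/25, so |(-5x^3 - 5x^2 + 5x + 5)| < ε.

δ = min(1, ε/25)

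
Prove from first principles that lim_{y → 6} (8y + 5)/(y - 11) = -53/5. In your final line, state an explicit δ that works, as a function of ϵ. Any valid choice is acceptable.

Fix ϵ > 0. We want δ > 0 with 0 < |y − 6| < δ ⇒ |(8y + 5)/(y - 11) + 53/5| < ϵ.
Combining over a common denominator, (8y + 5)/(y - 11) + 53/5 = [(8y + 5)·(-5) − 53·(y - 11)] / [(-5)·(y - 11)] = -93(y − 6) / ((-5)(y - 11)).
So |(8y + 5)/(y - 11) + 53/5| = 93|y − 6| / (5·|y − 11|).
Restrict δ ≤ 5/2. Then |y − 6| < 5/2 gives |y − 11| = |(y − 6) + (-5)| ≥ 5 − 5/2 = 5/2.
Hence |(8y + 5)/(y - 11) + 53/5| < 93|y − 6|/(5·(5/2)) = (186/25)|y − 6|, which is < ϵ once |y − 6| < (25/186)ϵ.
Take δ = min(5/2, (25/186)ϵ). Then 0 < |y − 6| < δ forces both bounds, so |(8y + 5)/(y - 11) + 53/5| < ϵ.

δ = min(5/2, (25/186)ϵ)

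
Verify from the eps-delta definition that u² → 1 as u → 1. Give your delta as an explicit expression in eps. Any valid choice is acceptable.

delta = min(1, eps/3)

Fix eps > 0. We seek delta > 0 with 0 < |u − 1| < delta ⇒ |u² − 1| < eps.
Factor: u² − 1 = (u − 1)(u + 1), so |u² − 1| = |u − 1|·|u + 1|.
Impose delta ≤ 1 so that |u| < 2; then |u + 1| ≤ 3.
Hence |u² − 1| ≤ 3|u − 1|, which is < eps once |u − 1| < eps/3.
Take delta = min(1, eps/3). If 0 < |u − 1| < delta then both bounds hold and |u² − 1| ≤ 3|u − 1| < 3·(eps/3) = eps.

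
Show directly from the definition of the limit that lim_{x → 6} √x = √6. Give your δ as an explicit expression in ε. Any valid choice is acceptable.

δ = min(6, √6·ε)

Suppose ε > 0. We want δ > 0 such that 0 < |x − 6| < δ implies |√x − √6| < ε.
Multiplying by the conjugate, |√x − √6| = |x − 6|/(√x + √6).
Restrict δ ≤ 6 so that |x − 6| < 6 forces x > 0, and then √x + √6 > √6.
Hence |√x − √6| < |x − 6|/√6, which is < ε once |x − 6| < √6·ε.
Take δ = min(6, √6·ε). If 0 < |x − 6| < δ then x > 0 and |√x − √6| < |x − 6|/√6 < ε.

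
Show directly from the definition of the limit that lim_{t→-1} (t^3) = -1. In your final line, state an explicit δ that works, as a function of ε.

δ = min(2, ε/13)

Fix ε > 0. We seek δ > 0 with 0 < |t + 1| < δ ⇒ |t^3 + 1| < ε.
Factor: t^3 + 1 = (t + 1)(t^2 - t + 1), so |t^3 + 1| = |t + 1|·|t^2 - t + 1|.
Restrict δ ≤ 2. Then |t + 1| < 2 gives |t| < 3, so by the triangle inequality |t^2 - t + 1| ≤ 3^2 + 3 + 1 = 13.
Hence |t^3 + 1| ≤ 13|t + 1|, which is < ε once |t + 1| < ε/13.
Take δ = min(2, ε/13). If 0 < |t + 1| < δ then both bounds hold and |t^3 + 1| ≤ 13|t + 1| < 13·(ε/13) = ε.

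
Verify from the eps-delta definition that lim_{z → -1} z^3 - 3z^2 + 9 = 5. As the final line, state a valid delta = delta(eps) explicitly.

delta = min(1, eps/16)

Fix eps > 0. We want delta > 0 such that 0 < |z + 1| < delta implies |(z^3 - 3z^2 + 9) − 5| < eps.
(z^3 - 3z^2 + 9) − 5 = z^3 - 3z^2 + 4 = (z + 1)(z^2 - 4z + 4).
So |(z^3 - 3z^2 + 9) − 5| = |z + 1|·|z^2 - 4z + 4|.
Assume first that |z + 1| < 1, so |z| < 2. Then |z^2 - 4z + 4| ≤ 2^2 + 4·2 + 4 = 16.
Hence |(z^3 - 3z^2 + 9) − 5| ≤ 16|z + 1| < eps provided |z + 1| < eps/16.
Take delta = min(1, eps/16). Then 0 < |z + 1| < delta gives both |z + 1| < 1 and |z + 1| < eps/16, so |(z^3 - 3z^2 + 9) − 5| < eps.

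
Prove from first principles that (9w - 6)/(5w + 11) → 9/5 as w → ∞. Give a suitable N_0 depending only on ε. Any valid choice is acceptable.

Let ε > 0 be given. We seek N_0 > 0 such that w > N_0 implies |(9w - 6)/(5w + 11) − (9/5)| < ε.
(9w - 6)/(5w + 11) − (9/5) = (5(9w - 6) − 9(5w + 11)) / (5(5w + 11)) = -129/(5(5w + 11)).
For w > 0 we have 5w + 11 > 5w, so |(9w - 6)/(5w + 11) − (9/5)| = 129/(5(5w + 11)) < 129/(5·5w) = (129/25)/w.
Thus |(9w - 6)/(5w + 11) − (9/5)| < ε whenever w > (129/25)/ε.
Take N_0 = (129/25)/ε. If w > N_0 then |(9w - 6)/(5w + 11) − (9/5)| < (129/25)/w < ε.

N_0 = (129/25)/ε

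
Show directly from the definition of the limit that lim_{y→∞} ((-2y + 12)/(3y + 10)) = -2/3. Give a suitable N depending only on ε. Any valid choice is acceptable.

N = (56/9)/ε

Let ε > 0 be given. We seek N > 0 such that y > N implies |(-2y + 12)/(3y + 10) + 2/3| < ε.
(-2y + 12)/(3y + 10) + 2/3 = (3(-2y + 12) − (-2)(3y + 10)) / (3(3y + 10)) = 56/(3(3y + 10)).
For y > 0 we have 3y + 10 > 3y, so |(-2y + 12)/(3y + 10) + 2/3| = 56/(3(3y + 10)) < 56/(3·3y) = (56/9)/y.
Thus |(-2y + 12)/(3y + 10) + 2/3| < ε whenever y > (56/9)/ε.
Take N = (56/9)/ε. If y > N then |(-2y + 12)/(3y + 10) + 2/3| < (56/9)/y < ε.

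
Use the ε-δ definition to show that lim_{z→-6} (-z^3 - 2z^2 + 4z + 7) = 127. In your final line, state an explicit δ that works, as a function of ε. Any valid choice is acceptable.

Let ε > 0 be given. We want δ > 0 such that 0 < |z + 6| < δ implies |(-z^3 - 2z^2 + 4z + 7) − 127| < ε.
(-z^3 - 2z^2 + 4z + 7) − 127 = -z^3 - 2z^2 + 4z - 120 = (z + 6)(-z^2 + 4z - 20).
So |(-z^3 - 2z^2 + 4z + 7) − 127| = |z + 6|·|-z^2 + 4z - 20|.
Assume first that |z + 6| < 2, so |z| < 8. Then |-z^2 + 4z - 20| ≤ 8^2 + 4·8 + 20 = 116.
Hence |(-z^3 - 2z^2 + 4z + 7) − 127| ≤ 116|z + 6| < ε provided |z + 6| < ε/116.
Choosing δ = min(2, ε/116) ensures both conditions, hence |(-z^3 - 2z^2 + 4z + 7) − 127| < ε.

δ = min(2, ε/116)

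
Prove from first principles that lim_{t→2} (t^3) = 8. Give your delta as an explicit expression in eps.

delta = min(2, eps/28)

Let eps > 0. We seek delta > 0 with 0 < |t − 2| < delta ⇒ |t^3 − 8| < eps.
Factor: t^3 − 8 = (t − 2)(t^2 + 2t + 4), so |t^3 − 8| = |t − 2|·|t^2 + 2t + 4|.
Restrict delta ≤ 2. Then |t − 2| < 2 gives |t| < 4, so by the triangle inequality |t^2 + 2t + 4| ≤ 4^2 + 2·4 + 4 = 28.
Hence |t^3 − 8| ≤ 28|t − 2|, which is < eps once |t − 2| < eps/28.
Take delta = min(2, eps/28). If 0 < |t − 2| < delta then both bounds hold and |t^3 − 8| ≤ 28|t − 2| < 28·(eps/28) = eps.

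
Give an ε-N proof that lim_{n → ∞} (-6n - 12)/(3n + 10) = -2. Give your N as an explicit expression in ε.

Fix ε > 0. For n ≥ 1, |(-6n - 12)/(3n + 10) + 2| = |24|/(3(3n + 10)) = 24/(3(3n + 10)).
Since 3n + 10 ≥ 3n for n ≥ 1, this is ≤ 24/(3·3n) = (8/3)/n.
So |(-6n - 12)/(3n + 10) + 2| < ε whenever n > (8/3)/ε.
Take N = (8/3)/ε. If n > N then |(-6n - 12)/(3n + 10) + 2| ≤ (8/3)/n < ε.

N = (8/3)/ε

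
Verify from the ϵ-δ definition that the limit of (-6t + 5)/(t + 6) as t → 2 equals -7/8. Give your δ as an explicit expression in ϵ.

δ = min(4, (32/41)ϵ)

Suppose ϵ > 0. We want δ > 0 with 0 < |t − 2| < δ ⇒ |(-6t + 5)/(t + 6) + 7/8| < ϵ.
Combining over a common denominator, (-6t + 5)/(t + 6) + 7/8 = [(-6t + 5)·8 − (-7)·(t + 6)] / [8·(t + 6)] = -41(t − 2) / (8(t + 6)).
So |(-6t + 5)/(t + 6) + 7/8| = 41|t − 2| / (8·|t + 6|).
Require δ ≤ 4, so |t + 6| ≥ |8| − |t − 2| > 8 − 4 = 4.
Hence |(-6t + 5)/(t + 6) + 7/8| < 41|t − 2|/(8·4) = (41/32)|t − 2|, which is < ϵ once |t − 2| < (32/41)ϵ.
Take δ = min(4, (32/41)ϵ). Then 0 < |t − 2| < δ forces both bounds, so |(-6t + 5)/(t + 6) + 7/8| < ϵ.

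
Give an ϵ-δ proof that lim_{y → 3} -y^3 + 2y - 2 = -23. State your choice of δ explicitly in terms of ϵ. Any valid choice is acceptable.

Suppose ϵ > 0. We want δ > 0 such that 0 < |y − 3| < δ implies |(-y^3 + 2y - 2) + 23| < ϵ.
(-y^3 + 2y - 2) + 23 = -y^3 + 2y + 21 = (y − 3)(-y^2 - 3y - 7).
So |(-y^3 + 2y - 2) + 23| = |y − 3|·|-y^2 - 3y - 7|.
Assume first that |y − 3| < 1, so |y| < 4. Then |-y^2 - 3y - 7| ≤ 4^2 + 3·4 + 7 = 35.
Hence |(-y^3 + 2y - 2) + 23| ≤ 35|y − 3| < ϵ provided |y − 3| < ϵ/35.
Choosing δ = min(1, ϵ/35) ensures both conditions, hence |(-y^3 + 2y - 2) + 23| < ϵ.

δ = min(1, ϵ/35)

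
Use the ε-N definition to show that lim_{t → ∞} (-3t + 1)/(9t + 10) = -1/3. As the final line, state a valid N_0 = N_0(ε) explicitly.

N_0 = (13/27)/ε

Fix ε > 0. We seek N_0 > 0 such that t > N_0 implies |(-3t + 1)/(9t + 10) + 1/3| < ε.
(-3t + 1)/(9t + 10) + 1/3 = (9(-3t + 1) − (-3)(9t + 10)) / (9(9t + 10)) = 39/(9(9t + 10)).
For t > 0 we have 9t + 10 > 9t, so |(-3t + 1)/(9t + 10) + 1/3| = 39/(9(9t + 10)) < 39/(9·9t) = (13/27)/t.
Thus |(-3t + 1)/(9t + 10) + 1/3| < ε whenever t > (13/27)/ε.
Take N_0 = (13/27)/ε. If t > N_0 then |(-3t + 1)/(9t + 10) + 1/3| < (13/27)/t < ε.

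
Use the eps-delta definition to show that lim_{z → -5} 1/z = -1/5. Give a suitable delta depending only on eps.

delta = min(5/2, (25/2)eps)

Let eps > 0. We seek delta > 0 such that 0 < |z + 5| < delta implies |1/z + 1/5| < eps.
|1/z + 1/5| = |-5 − z|/(5·|z|) = |z + 5|/(5|z|).
Require delta ≤ 5/2 so that |z| > 5 − 5/2 = 5/2, hence 5|z| > 25/2.
Then |1/z + 1/5| < |z + 5|/(25/2), which is < eps when |z + 5| < (25/2)eps.
Take delta = min(5/2, (25/2)eps). Then 0 < |z + 5| < delta gives both |z + 5| < 5/2 and |z + 5| < (25/2)eps, so |1/z + 1/5| < eps.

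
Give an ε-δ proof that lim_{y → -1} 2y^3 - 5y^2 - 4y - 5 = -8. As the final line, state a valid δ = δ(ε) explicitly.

Let ε > 0 be given. We want δ > 0 such that 0 < |y + 1| < δ implies |(2y^3 - 5y^2 - 4y - 5) + 8| < ε.
(2y^3 - 5y^2 - 4y - 5) + 8 = 2y^3 - 5y^2 - 4y + 3 = (y + 1)(2y^2 - 7y + 3).
So |(2y^3 - 5y^2 - 4y - 5) + 8| = |y + 1|·|2y^2 - 7y + 3|.
Require δ ≤ 1. Then |y + 1| < 1 gives |y| < 2, and by the triangle inequality |2y^2 - 7y + 3| ≤ 2·2^2 + 7·2 + 3 = 25.
Hence |(2y^3 - 5y^2 - 4y - 5) + 8| ≤ 25|y + 1| < ε provided |y + 1| < ε/25.
Choosing δ = min(1, ε/25) ensures both conditions, hence |(2y^3 - 5y^2 - 4y - 5) + 8| < ε.

δ = min(1, ε/25)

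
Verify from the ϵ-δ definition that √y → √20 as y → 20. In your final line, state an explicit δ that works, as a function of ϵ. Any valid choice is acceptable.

Suppose ϵ > 0. We want δ > 0 such that 0 < |y − 20| < δ implies |√y − √20| < ϵ.
Multiplying by the conjugate, |√y − √20| = |y − 20|/(√y + √20).
Restrict δ ≤ 20 so that |y − 20| < 20 forces y > 0, and then √y + √20 > √20.
Hence |√y − √20| < |y − 20|/√20, which is < ϵ once |y − 20| < √20·ϵ.
Take δ = min(20, √20·ϵ). If 0 < |y − 20| < δ then y > 0 and |√y − √20| < |y − 20|/√20 < ϵ.

δ = min(20, √20·ϵ)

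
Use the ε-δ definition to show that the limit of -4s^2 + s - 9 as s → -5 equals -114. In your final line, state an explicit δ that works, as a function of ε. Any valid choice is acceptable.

Let ε > 0 be given. We want δ > 0 such that 0 < |s + 5| < δ implies |(-4s^2 + s - 9) + 114| < ε.
(-4s^2 + s - 9) + 114 = -4s^2 + s + 105 = (s + 5)(-4s + 21).
So |(-4s^2 + s - 9) + 114| = |s + 5|·|-4s + 21|.
Require δ ≤ 2. Then |s + 5| < 2 gives |s| < 7, and by the triangle inequality |-4s + 21| ≤ 4·7 + 21 = 49.
Hence |(-4s^2 + s - 9) + 114| ≤ 49|s + 5| < ε provided |s + 5| < ε/49.
Take δ = min(2, ε/49). Then 0 < |s + 5| < δ gives both |s + 5| < 2 and |s + 5| < ε/49, so |(-4s^2 + s - 9) + 114| < ε.

δ = min(2, ε/49)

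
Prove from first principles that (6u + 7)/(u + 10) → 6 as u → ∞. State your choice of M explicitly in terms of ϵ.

Fix ϵ > 0. We seek M > 0 such that u > M implies |(6u + 7)/(u + 10) − 6| < ϵ.
(6u + 7)/(u + 10) − 6 = ((6u + 7) − 6(u + 10)) / ((u + 10)) = -53/((u + 10)).
For u > 0 we have u + 10 > u, so |(6u + 7)/(u + 10) − 6| = 53/((u + 10)) < 53/(u) = 53/u.
Thus |(6u + 7)/(u + 10) − 6| < ϵ whenever u > 53/ϵ.
Take M = 53/ϵ. If u > M then |(6u + 7)/(u + 10) − 6| < 53/u < ϵ.

M = 53/ϵ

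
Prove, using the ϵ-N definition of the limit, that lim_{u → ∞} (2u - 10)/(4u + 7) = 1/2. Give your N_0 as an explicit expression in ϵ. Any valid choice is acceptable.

Suppose ϵ > 0. We seek N_0 > 0 such that u > N_0 implies |(2u - 10)/(4u + 7) − (1/2)| < ϵ.
(2u - 10)/(4u + 7) − (1/2) = (4(2u - 10) − 2(4u + 7)) / (4(4u + 7)) = -54/(4(4u + 7)).
For u > 0 we have 4u + 7 > 4u, so |(2u - 10)/(4u + 7) − (1/2)| = 54/(4(4u + 7)) < 54/(4·4u) = (27/8)/u.
Thus |(2u - 10)/(4u + 7) − (1/2)| < ϵ whenever u > (27/8)/ϵ.
Take N_0 = (27/8)/ϵ. If u > N_0 then |(2u - 10)/(4u + 7) − (1/2)| < (27/8)/u < ϵ.

N_0 = (27/8)/ϵ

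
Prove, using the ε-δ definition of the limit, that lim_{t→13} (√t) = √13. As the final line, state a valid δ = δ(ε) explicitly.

δ = min(13, √13·ε)

Fix ε > 0. We want δ > 0 such that 0 < |t − 13| < δ implies |√t − √13| < ε.
Rationalise: √t − √13 = (t − 13)/(√t + √13), so |√t − √13| = |t − 13|/(√t + √13).
Restrict δ ≤ 13 so that |t − 13| < 13 forces t > 0, and then √t + √13 > √13.
Hence |√t − √13| < |t − 13|/√13, which is < ε once |t − 13| < √13·ε.
Take δ = min(13, √13·ε). If 0 < |t − 13| < δ then t > 0 and |√t − √13| < |t − 13|/√13 < ε.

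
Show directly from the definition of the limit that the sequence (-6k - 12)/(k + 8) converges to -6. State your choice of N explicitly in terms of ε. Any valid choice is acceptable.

Fix ε > 0. For k ≥ 1, |(-6k - 12)/(k + 8) + 6| = |36|/((k + 8)) = 36/((k + 8)).
Since k + 8 ≥ k for k ≥ 1, this is ≤ 36/(k) = 36/k.
So |(-6k - 12)/(k + 8) + 6| < ε whenever k > 36/ε.
Take N = 36/ε. If k > N then |(-6k - 12)/(k + 8) + 6| ≤ 36/k < ε.

N = 36/ε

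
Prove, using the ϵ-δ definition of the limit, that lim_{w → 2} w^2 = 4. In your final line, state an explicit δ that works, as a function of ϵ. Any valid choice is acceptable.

δ = min(1, ϵ/5)

Let ϵ > 0 be given. We seek δ > 0 with 0 < |w − 2| < δ ⇒ |w^2 − 4| < ϵ.
Factor: w^2 − 4 = (w − 2)(w + 2), so |w^2 − 4| = |w − 2|·|w + 2|.
Impose δ ≤ 1 so that |w| < 3; then |w + 2| ≤ 5.
Hence |w^2 − 4| ≤ 5|w − 2|, which is < ϵ once |w − 2| < ϵ/5.
Take δ = min(1, ϵ/5). If 0 < |w − 2| < δ then both bounds hold and |w^2 − 4| ≤ 5|w − 2| < 5·(ϵ/5) = ϵ.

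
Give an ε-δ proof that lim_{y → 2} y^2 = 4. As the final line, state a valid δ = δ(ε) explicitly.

δ = min(2, ε/6)

Fix ε > 0. We seek δ > 0 with 0 < |y − 2| < δ ⇒ |y^2 − 4| < ε.
Factor: y^2 − 4 = (y − 2)(y + 2), so |y^2 − 4| = |y − 2|·|y + 2|.
Restrict δ ≤ 2. Then |y − 2| < 2 gives |y| < 4, so by the triangle inequality |y + 2| ≤ 4 + 2 = 6.
Hence |y^2 − 4| ≤ 6|y − 2|, which is < ε once |y − 2| < ε/6.
Take δ = min(2, ε/6). If 0 < |y − 2| < δ then both bounds hold and |y^2 − 4| ≤ 6|y − 2| < 6·(ε/6) = ε.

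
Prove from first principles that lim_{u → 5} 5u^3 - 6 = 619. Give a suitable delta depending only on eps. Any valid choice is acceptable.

delta = min(2, eps/545)

Fix eps > 0. We want delta > 0 such that 0 < |u − 5| < delta implies |(5u^3 - 6) − 619| < eps.
(5u^3 - 6) − 619 = 5u^3 - 625 = (u − 5)(5u^2 + 25u + 125).
So |(5u^3 - 6) − 619| = |u − 5|·|5u^2 + 25u + 125|.
Require delta ≤ 2. Then |u − 5| < 2 gives |u| < 7, and by the triangle inequality |5u^2 + 25u + 125| ≤ 5·7^2 + 25·7 + 125 = 545.
Hence |(5u^3 - 6) − 619| ≤ 545|u − 5| < eps provided |u − 5| < eps/545.
Choosing delta = min(2, eps/545) ensures both conditions, hence |(5u^3 - 6) − 619| < eps.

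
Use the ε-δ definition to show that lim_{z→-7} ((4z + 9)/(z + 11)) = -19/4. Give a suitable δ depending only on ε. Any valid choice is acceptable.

δ = min(2, (8/35)ε)

Suppose ε > 0. We want δ > 0 with 0 < |z + 7| < δ ⇒ |(4z + 9)/(z + 11) + 19/4| < ε.
Combining over a common denominator, (4z + 9)/(z + 11) + 19/4 = [(4z + 9)·4 − (-19)·(z + 11)] / [4·(z + 11)] = 35(z + 7) / (4(z + 11)).
So |(4z + 9)/(z + 11) + 19/4| = 35|z + 7| / (4·|z + 11|).
Restrict δ ≤ 2. Then |z + 7| < 2 gives |z + 11| = |(z + 7) + 4| ≥ 4 − 2 = 2.
Hence |(4z + 9)/(z + 11) + 19/4| < 35|z + 7|/(4·2) = (35/8)|z + 7|, which is < ε once |z + 7| < (8/35)ε.
Take δ = min(2, (8/35)ε). Then 0 < |z + 7| < δ forces both bounds, so |(4z + 9)/(z + 11) + 19/4| < ε.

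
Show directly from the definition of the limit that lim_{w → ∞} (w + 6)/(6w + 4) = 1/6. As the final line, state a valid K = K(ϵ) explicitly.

K = (8/9)/ϵ

Fix ϵ > 0. We seek K > 0 such that w > K implies |(w + 6)/(6w + 4) − (1/6)| < ϵ.
(w + 6)/(6w + 4) − (1/6) = (6(w + 6) − (6w + 4)) / (6(6w + 4)) = 32/(6(6w + 4)).
For w > 0 we have 6w + 4 > 6w, so |(w + 6)/(6w + 4) − (1/6)| = 32/(6(6w + 4)) < 32/(6·6w) = (8/9)/w.
Thus |(w + 6)/(6w + 4) − (1/6)| < ϵ whenever w > (8/9)/ϵ.
Take K = (8/9)/ϵ. If w > K then |(w + 6)/(6w + 4) − (1/6)| < (8/9)/w < ϵ.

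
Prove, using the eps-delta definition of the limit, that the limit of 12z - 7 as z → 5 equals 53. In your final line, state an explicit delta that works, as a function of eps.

delta = eps/12

Fix eps > 0. We need delta > 0 so that 0 < |z − 5| < delta implies |(12z - 7) − 53| < eps.
|(12z - 7) − 53| = |12z - 60| = 12|z − 5|.
So 12|z − 5| < eps exactly when |z − 5| < eps/12.
Take delta = eps/12. If 0 < |z − 5| < delta then |(12z - 7) − 53| = 12|z − 5| < 12·(eps/12) = eps.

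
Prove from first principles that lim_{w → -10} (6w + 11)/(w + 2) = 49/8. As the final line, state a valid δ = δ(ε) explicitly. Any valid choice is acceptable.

δ = min(4, 32ε)

Suppose ε > 0. We want δ > 0 with 0 < |w + 10| < δ ⇒ |(6w + 11)/(w + 2) − (49/8)| < ε.
Combining over a common denominator, (6w + 11)/(w + 2) − (49/8) = [(6w + 11)·(-8) − (-49)·(w + 2)] / [(-8)·(w + 2)] = 1(w + 10) / ((-8)(w + 2)).
So |(6w + 11)/(w + 2) − (49/8)| = |w + 10| / (8·|w + 2|).
Require δ ≤ 4, so |w + 2| ≥ |-8| − |w + 10| > 8 − 4 = 4.
Hence |(6w + 11)/(w + 2) − (49/8)| < |w + 10|/(8·4) = (1/32)|w + 10|, which is < ε once |w + 10| < 32ε.
Take δ = min(4, 32ε). Then 0 < |w + 10| < δ forces both bounds, so |(6w + 11)/(w + 2) − (49/8)| < ε.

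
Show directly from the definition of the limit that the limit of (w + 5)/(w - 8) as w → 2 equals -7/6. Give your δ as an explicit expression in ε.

Let ε > 0 be given. We want δ > 0 with 0 < |w − 2| < δ ⇒ |(w + 5)/(w - 8) + 7/6| < ε.
Combining over a common denominator, (w + 5)/(w - 8) + 7/6 = [(w + 5)·(-6) − 7·(w - 8)] / [(-6)·(w - 8)] = -13(w − 2) / ((-6)(w - 8)).
So |(w + 5)/(w - 8) + 7/6| = 13|w − 2| / (6·|w − 8|).
Restrict δ ≤ 3. Then |w − 2| < 3 gives |w − 8| = |(w − 2) + (-6)| ≥ 6 − 3 = 3.
Hence |(w + 5)/(w - 8) + 7/6| < 13|w − 2|/(6·3) = (13/18)|w − 2|, which is < ε once |w − 2| < (18/13)ε.
Take δ = min(3, (18/13)ε). Then 0 < |w − 2| < δ forces both bounds, so |(w + 5)/(w - 8) + 7/6| < ε.

δ = min(3, (18/13)ε)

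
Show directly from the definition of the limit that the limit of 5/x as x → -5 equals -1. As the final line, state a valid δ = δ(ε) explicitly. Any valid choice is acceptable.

δ = min(5/2, (5/2)ε)

Fix ε > 0. We seek δ > 0 such that 0 < |x + 5| < δ implies |5/x + 1| < ε.
|5/x + 1| = 5·|-5 − x|/(5·|x|) = 5|x + 5|/(5|x|).
Require δ ≤ 5/2 so that |x| > 5 − 5/2 = 5/2, hence 5|x| > 25/2.
Then |5/x + 1| < 5|x + 5|/(25/2), which is < ε when |x + 5| < (5/2)ε.
Take δ = min(5/2, (5/2)ε). Then 0 < |x + 5| < δ gives both |x + 5| < 5/2 and |x + 5| < (5/2)ε, so |5/x + 1| < ε.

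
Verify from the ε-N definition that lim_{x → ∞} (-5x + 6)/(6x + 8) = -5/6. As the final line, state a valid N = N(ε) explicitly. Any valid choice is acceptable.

Fix ε > 0. We seek N > 0 such that x > N implies |(-5x + 6)/(6x + 8) + 5/6| < ε.
(-5x + 6)/(6x + 8) + 5/6 = (6(-5x + 6) − (-5)(6x + 8)) / (6(6x + 8)) = 76/(6(6x + 8)).
For x > 0 we have 6x + 8 > 6x, so |(-5x + 6)/(6x + 8) + 5/6| = 76/(6(6x + 8)) < 76/(6·6x) = (19/9)/x.
Thus |(-5x + 6)/(6x + 8) + 5/6| < ε whenever x > (19/9)/ε.
Take N = (19/9)/ε. If x > N then |(-5x + 6)/(6x + 8) + 5/6| < (19/9)/x < ε.

N = (19/9)/ε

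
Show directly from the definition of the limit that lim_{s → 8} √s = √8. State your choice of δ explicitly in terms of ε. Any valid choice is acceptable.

δ = min(8, √8·ε)

Let ε > 0. We want δ > 0 such that 0 < |s − 8| < δ implies |√s − √8| < ε.
Rationalise: √s − √8 = (s − 8)/(√s + √8), so |√s − √8| = |s − 8|/(√s + √8).
Restrict δ ≤ 8 so that |s − 8| < 8 forces s > 0, and then √s + √8 > √8.
Hence |√s − √8| < |s − 8|/√8, which is < ε once |s − 8| < √8·ε.
Take δ = min(8, √8·ε). If 0 < |s − 8| < δ then s > 0 and |√s − √8| < |s − 8|/√8 < ε.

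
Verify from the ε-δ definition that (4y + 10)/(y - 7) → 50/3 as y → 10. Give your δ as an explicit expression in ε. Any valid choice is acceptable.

δ = min(3/2, (9/76)ε)

Suppose ε > 0. We want δ > 0 with 0 < |y − 10| < δ ⇒ |(4y + 10)/(y - 7) − (50/3)| < ε.
Combining over a common denominator, (4y + 10)/(y - 7) − (50/3) = [(4y + 10)·3 − 50·(y - 7)] / [3·(y - 7)] = -38(y − 10) / (3(y - 7)).
So |(4y + 10)/(y - 7) − (50/3)| = 38|y − 10| / (3·|y − 7|).
Require δ ≤ 3/2, so |y − 7| ≥ |3| − |y − 10| > 3 − 3/2 = 3/2.
Hence |(4y + 10)/(y - 7) − (50/3)| < 38|y − 10|/(3·(3/2)) = (76/9)|y − 10|, which is < ε once |y − 10| < (9/76)ε.
Take δ = min(3/2, (9/76)ε). Then 0 < |y − 10| < δ forces both bounds, so |(4y + 10)/(y - 7) − (50/3)| < ε.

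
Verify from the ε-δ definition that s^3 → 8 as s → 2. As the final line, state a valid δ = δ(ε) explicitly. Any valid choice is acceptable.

Let ε > 0. We seek δ > 0 with 0 < |s − 2| < δ ⇒ |s^3 − 8| < ε.
Factor: s^3 − 8 = (s − 2)(s^2 + 2s + 4), so |s^3 − 8| = |s − 2|·|s^2 + 2s + 4|.
Restrict δ ≤ 1. Then |s − 2| < 1 gives |s| < 3, so by the triangle inequality |s^2 + 2s + 4| ≤ 3^2 + 2·3 + 4 = 19.
Hence |s^3 − 8| ≤ 19|s − 2|, which is < ε once |s − 2| < ε/19.
Take δ = min(1, ε/19). If 0 < |s − 2| < δ then both bounds hold and |s^3 − 8| ≤ 19|s − 2| < 19·(ε/19) = ε.

δ = min(1, ε/19)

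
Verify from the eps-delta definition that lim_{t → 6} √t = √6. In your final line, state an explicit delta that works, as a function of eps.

Let eps > 0 be given. We want delta > 0 such that 0 < |t − 6| < delta implies |√t − √6| < eps.
Multiplying by the conjugate, |√t − √6| = |t − 6|/(√t + √6).
Restrict delta ≤ 6 so that |t − 6| < 6 forces t > 0, and then √t + √6 > √6.
Hence |√t − √6| < |t − 6|/√6, which is < eps once |t − 6| < √6·eps.
Take delta = min(6, √6·eps). If 0 < |t − 6| < delta then t > 0 and |√t − √6| < |t − 6|/√6 < eps.

delta = min(6, √6·eps)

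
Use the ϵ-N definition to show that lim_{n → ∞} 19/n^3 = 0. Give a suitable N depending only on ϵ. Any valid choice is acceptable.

N = (19/ϵ)^{1/3}

Fix ϵ > 0. For n ≥ 1, |19/n^3 − 0| = 19/n^3.
19/n^3 < ϵ ⇔ n^3 > 19/ϵ ⇔ n > (19/ϵ)^{1/3}.
Take N = (19/ϵ)^{1/3}. Then n > N implies 19/n^3 < ϵ.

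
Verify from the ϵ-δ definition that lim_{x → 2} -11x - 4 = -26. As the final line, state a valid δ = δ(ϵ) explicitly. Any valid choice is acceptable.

δ = ϵ/11

Fix ϵ > 0. We need δ > 0 so that 0 < |x − 2| < δ implies |(-11x - 4) + 26| < ϵ.
Since (-11x - 4) + 26 = -11(x − 2), we have |(-11x - 4) + 26| = 11|x − 2|.
Thus it suffices that |x − 2| < ϵ/11.
Choosing δ = ϵ/11 gives |(-11x - 4) + 26| = 11|x − 2| < ϵ whenever |x − 2| < δ.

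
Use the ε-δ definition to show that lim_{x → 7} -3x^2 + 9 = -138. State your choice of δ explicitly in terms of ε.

Fix ε > 0. We want δ > 0 such that 0 < |x − 7| < δ implies |(-3x^2 + 9) + 138| < ε.
(-3x^2 + 9) + 138 = -3x^2 + 147 = (x − 7)(-3x - 21).
So |(-3x^2 + 9) + 138| = |x − 7|·|-3x - 21|.
Assume first that |x − 7| < 2, so |x| < 9. Then |-3x - 21| ≤ 3·9 + 21 = 48.
Hence |(-3x^2 + 9) + 138| ≤ 48|x − 7| < ε provided |x − 7| < ε/48.
Choosing δ = min(2, ε/48) ensures both conditions, hence |(-3x^2 + 9) + 138| < ε.

δ = min(2, ε/48)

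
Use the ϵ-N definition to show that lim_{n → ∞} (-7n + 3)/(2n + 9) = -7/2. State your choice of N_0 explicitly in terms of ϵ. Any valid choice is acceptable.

N_0 = (69/4)/ϵ

Fix ϵ > 0. For n ≥ 1, |(-7n + 3)/(2n + 9) + 7/2| = |69|/(2(2n + 9)) = 69/(2(2n + 9)).
Since 2n + 9 ≥ 2n for n ≥ 1, this is ≤ 69/(2·2n) = (69/4)/n.
So |(-7n + 3)/(2n + 9) + 7/2| < ϵ whenever n > (69/4)/ϵ.
Take N_0 = (69/4)/ϵ. If n > N_0 then |(-7n + 3)/(2n + 9) + 7/2| ≤ (69/4)/n < ϵ.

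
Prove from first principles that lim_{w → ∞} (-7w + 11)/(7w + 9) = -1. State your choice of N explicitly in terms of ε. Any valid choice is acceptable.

N = (20/7)/ε

Suppose ε > 0. We seek N > 0 such that w > N implies |(-7w + 11)/(7w + 9) + 1| < ε.
(-7w + 11)/(7w + 9) + 1 = (7(-7w + 11) − (-7)(7w + 9)) / (7(7w + 9)) = 140/(7(7w + 9)).
For w > 0 we have 7w + 9 > 7w, so |(-7w + 11)/(7w + 9) + 1| = 140/(7(7w + 9)) < 140/(7·7w) = (20/7)/w.
Thus |(-7w + 11)/(7w + 9) + 1| < ε whenever w > (20/7)/ε.
Take N = (20/7)/ε. If w > N then |(-7w + 11)/(7w + 9) + 1| < (20/7)/w < ε.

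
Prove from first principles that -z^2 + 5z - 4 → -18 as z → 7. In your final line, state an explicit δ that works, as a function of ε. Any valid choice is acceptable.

δ = min(1, ε/10)

Let ε > 0 be given. We want δ > 0 such that 0 < |z − 7| < δ implies |(-z^2 + 5z - 4) + 18| < ε.
(-z^2 + 5z - 4) + 18 = -z^2 + 5z + 14 = (z − 7)(-z - 2).
So |(-z^2 + 5z - 4) + 18| = |z − 7|·|-z - 2|.
Assume first that |z − 7| < 1, so |z| < 8. Then |-z - 2| ≤ 8 + 2 = 10.
Hence |(-z^2 + 5z - 4) + 18| ≤ 10|z − 7| < ε provided |z − 7| < ε/10.
Choosing δ = min(1, ε/10) ensures both conditions, hence |(-z^2 + 5z - 4) + 18| < ε.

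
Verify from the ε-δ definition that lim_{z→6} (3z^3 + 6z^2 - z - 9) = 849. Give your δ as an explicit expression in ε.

δ = min(1, ε/458)

Let ε > 0. We want δ > 0 such that 0 < |z − 6| < δ implies |(3z^3 + 6z^2 - z - 9) − 849| < ε.
(3z^3 + 6z^2 - z - 9) − 849 = 3z^3 + 6z^2 - z - 858 = (z − 6)(3z^2 + 24z + 143).
So |(3z^3 + 6z^2 - z - 9) − 849| = |z − 6|·|3z^2 + 24z + 143|.
Assume first that |z − 6| < 1, so |z| < 7. Then |3z^2 + 24z + 143| ≤ 3·7^2 + 24·7 + 143 = 458.
Hence |(3z^3 + 6z^2 - z - 9) − 849| ≤ 458|z − 6| < ε provided |z − 6| < ε/458.
Take δ = min(1, ε/458). Then 0 < |z − 6| < δ gives both |z − 6| < 1 and |z − 6| < ε/458, so |(3z^3 + 6z^2 - z - 9) − 849| < ε.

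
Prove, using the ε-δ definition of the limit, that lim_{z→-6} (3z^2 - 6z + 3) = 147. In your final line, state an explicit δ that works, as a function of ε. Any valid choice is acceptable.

δ = min(2, ε/48)

Let ε > 0 be given. We want δ > 0 such that 0 < |z + 6| < δ implies |(3z^2 - 6z + 3) − 147| < ε.
(3z^2 - 6z + 3) − 147 = 3z^2 - 6z - 144 = (z + 6)(3z - 24).
So |(3z^2 - 6z + 3) − 147| = |z + 6|·|3z - 24|.
Require δ ≤ 2. Then |z + 6| < 2 gives |z| < 8, and by the triangle inequality |3z - 24| ≤ 3·8 + 24 = 48.
Hence |(3z^2 - 6z + 3) − 147| ≤ 48|z + 6| < ε provided |z + 6| < ε/48.
Take δ = min(2, ε/48). Then 0 < |z + 6| < δ gives both |z + 6| < 2 and |z + 6| < ε/48, so |(3z^2 - 6z + 3) − 147| < ε.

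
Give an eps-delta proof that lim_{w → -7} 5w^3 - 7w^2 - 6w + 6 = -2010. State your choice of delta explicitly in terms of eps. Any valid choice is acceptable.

delta = min(1, eps/944)

Let eps > 0. We want delta > 0 such that 0 < |w + 7| < delta implies |(5w^3 - 7w^2 - 6w + 6) + 2010| < eps.
(5w^3 - 7w^2 - 6w + 6) + 2010 = 5w^3 - 7w^2 - 6w + 2016 = (w + 7)(5w^2 - 42w + 288).
So |(5w^3 - 7w^2 - 6w + 6) + 2010| = |w + 7|·|5w^2 - 42w + 288|.
Assume first that |w + 7| < 1, so |w| < 8. Then |5w^2 - 42w + 288| ≤ 5·8^2 + 42·8 + 288 = 944.
Hence |(5w^3 - 7w^2 - 6w + 6) + 2010| ≤ 944|w + 7| < eps provided |w + 7| < eps/944.
Choosing delta = min(1, eps/944) ensures both conditions, hence |(5w^3 - 7w^2 - 6w + 6) + 2010| < eps.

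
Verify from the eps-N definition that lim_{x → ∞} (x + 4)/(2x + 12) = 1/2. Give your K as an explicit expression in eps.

K = 1/eps

Fix eps > 0. We seek K > 0 such that x > K implies |(x + 4)/(2x + 12) − (1/2)| < eps.
(x + 4)/(2x + 12) − (1/2) = (2(x + 4) − (2x + 12)) / (2(2x + 12)) = -4/(2(2x + 12)).
For x > 0 we have 2x + 12 > 2x, so |(x + 4)/(2x + 12) − (1/2)| = 4/(2(2x + 12)) < 4/(2·2x) = 1/x.
Thus |(x + 4)/(2x + 12) − (1/2)| < eps whenever x > 1/eps.
Take K = 1/eps. If x > K then |(x + 4)/(2x + 12) − (1/2)| < 1/x < eps.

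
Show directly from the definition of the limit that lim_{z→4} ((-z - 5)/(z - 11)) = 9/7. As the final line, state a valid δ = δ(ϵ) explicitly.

Let ϵ > 0. We want δ > 0 with 0 < |z − 4| < δ ⇒ |(-z - 5)/(z - 11) − (9/7)| < ϵ.
Combining over a common denominator, (-z - 5)/(z - 11) − (9/7) = [(-z - 5)·(-7) − (-9)·(z - 11)] / [(-7)·(z - 11)] = 16(z − 4) / ((-7)(z - 11)).
So |(-z - 5)/(z - 11) − (9/7)| = 16|z − 4| / (7·|z − 11|).
Require δ ≤ 7/2, so |z − 11| ≥ |-7| − |z − 4| > 7 − 7/2 = 7/2.
Hence |(-z - 5)/(z - 11) − (9/7)| < 16|z − 4|/(7·(7/2)) = (32/49)|z − 4|, which is < ϵ once |z − 4| < (49/32)ϵ.
Take δ = min(7/2, (49/32)ϵ). Then 0 < |z − 4| < δ forces both bounds, so |(-z - 5)/(z - 11) − (9/7)| < ϵ.

δ = min(7/2, (49/32)ϵ)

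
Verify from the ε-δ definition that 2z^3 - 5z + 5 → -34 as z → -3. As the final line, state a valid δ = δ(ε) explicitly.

δ = min(1, ε/69)

Fix ε > 0. We want δ > 0 such that 0 < |z + 3| < δ implies |(2z^3 - 5z + 5) + 34| < ε.
(2z^3 - 5z + 5) + 34 = 2z^3 - 5z + 39 = (z + 3)(2z^2 - 6z + 13).
So |(2z^3 - 5z + 5) + 34| = |z + 3|·|2z^2 - 6z + 13|.
Assume first that |z + 3| < 1, so |z| < 4. Then |2z^2 - 6z + 13| ≤ 2·4^2 + 6·4 + 13 = 69.
Hence |(2z^3 - 5z + 5) + 34| ≤ 69|z + 3| < ε provided |z + 3| < ε/69.
Choosing δ = min(1, ε/69) ensures both conditions, hence |(2z^3 - 5z + 5) + 34| < ε.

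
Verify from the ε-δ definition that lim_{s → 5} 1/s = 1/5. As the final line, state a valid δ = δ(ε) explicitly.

δ = min(5/2, (25/2)ε)

Let ε > 0 be given. We seek δ > 0 such that 0 < |s − 5| < δ implies |1/s − (1/5)| < ε.
|1/s − (1/5)| = |5 − s|/(5·|s|) = |s − 5|/(5|s|).
Require δ ≤ 5/2 so that |s| > 5 − 5/2 = 5/2, hence 5|s| > 25/2.
Then |1/s − (1/5)| < |s − 5|/(25/2), which is < ε when |s − 5| < (25/2)ε.
Take δ = min(5/2, (25/2)ε). Then 0 < |s − 5| < δ gives both |s − 5| < 5/2 and |s − 5| < (25/2)ε, so |1/s − (1/5)| < ε.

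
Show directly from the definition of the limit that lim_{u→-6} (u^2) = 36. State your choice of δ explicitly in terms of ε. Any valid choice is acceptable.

δ = min(1, ε/13)

Let ε > 0 be given. We seek δ > 0 with 0 < |u + 6| < δ ⇒ |u^2 − 36| < ε.
Factor: u^2 − 36 = (u + 6)(u - 6), so |u^2 − 36| = |u + 6|·|u - 6|.
Impose δ ≤ 1 so that |u| < 7; then |u - 6| ≤ 13.
Hence |u^2 − 36| ≤ 13|u + 6|, which is < ε once |u + 6| < ε/13.
Take δ = min(1, ε/13). If 0 < |u + 6| < δ then both bounds hold and |u^2 − 36| ≤ 13|u + 6| < 13·(ε/13) = ε.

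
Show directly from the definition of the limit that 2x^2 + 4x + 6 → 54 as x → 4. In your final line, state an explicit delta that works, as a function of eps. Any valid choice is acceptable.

delta = min(2, eps/24)

Suppose eps > 0. We want delta > 0 such that 0 < |x − 4| < delta implies |(2x^2 + 4x + 6) − 54| < eps.
(2x^2 + 4x + 6) − 54 = 2x^2 + 4x - 48 = (x − 4)(2x + 12).
So |(2x^2 + 4x + 6) − 54| = |x − 4|·|2x + 12|.
Require delta ≤ 2. Then |x − 4| < 2 gives |x| < 6, and by the triangle inequality |2x + 12| ≤ 2·6 + 12 = 24.
Hence |(2x^2 + 4x + 6) − 54| ≤ 24|x − 4| < eps provided |x − 4| < eps/24.
Take delta = min(2, eps/24). Then 0 < |x − 4| < delta gives both |x − 4| < 2 and |x − 4| < eps/24, so |(2x^2 + 4x + 6) − 54| < eps.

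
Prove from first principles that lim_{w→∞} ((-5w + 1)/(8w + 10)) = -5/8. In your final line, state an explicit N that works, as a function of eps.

Fix eps > 0. We seek N > 0 such that w > N implies |(-5w + 1)/(8w + 10) + 5/8| < eps.
(-5w + 1)/(8w + 10) + 5/8 = (8(-5w + 1) − (-5)(8w + 10)) / (8(8w + 10)) = 58/(8(8w + 10)).
For w > 0 we have 8w + 10 > 8w, so |(-5w + 1)/(8w + 10) + 5/8| = 58/(8(8w + 10)) < 58/(8·8w) = (29/32)/w.
Thus |(-5w + 1)/(8w + 10) + 5/8| < eps whenever w > (29/32)/eps.
Take N = (29/32)/eps. If w > N then |(-5w + 1)/(8w + 10) + 5/8| < (29/32)/w < eps.

N = (29/32)/eps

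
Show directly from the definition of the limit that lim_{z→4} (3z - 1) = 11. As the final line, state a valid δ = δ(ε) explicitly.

Suppose ε > 0. We need δ > 0 so that 0 < |z − 4| < δ implies |(3z - 1) − 11| < ε.
Since (3z - 1) − 11 = 3(z − 4), we have |(3z - 1) − 11| = 3|z − 4|.
Thus it suffices that |z − 4| < ε/3.
Choosing δ = ε/3 gives |(3z - 1) − 11| = 3|z − 4| < ε whenever |z − 4| < δ.

δ = ε/3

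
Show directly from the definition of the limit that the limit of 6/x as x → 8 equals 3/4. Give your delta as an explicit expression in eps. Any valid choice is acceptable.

delta = min(4, (16/3)eps)

Fix eps > 0. We seek delta > 0 such that 0 < |x − 8| < delta implies |6/x − (3/4)| < eps.
|6/x − (3/4)| = 6·|8 − x|/(8·|x|) = 6|x − 8|/(8|x|).
Restrict delta ≤ 4. Then |x − 8| < 4 gives |x| > 4, so 8|x| > 32.
Then |6/x − (3/4)| < 6|x − 8|/32, which is < eps when |x − 8| < (16/3)eps.
Take delta = min(4, (16/3)eps). Then 0 < |x − 8| < delta gives both |x − 8| < 4 and |x − 8| < (16/3)eps, so |6/x − (3/4)| < eps.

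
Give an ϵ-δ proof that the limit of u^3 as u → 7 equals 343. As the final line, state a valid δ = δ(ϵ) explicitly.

Let ϵ > 0 be given. We seek δ > 0 with 0 < |u − 7| < δ ⇒ |u^3 − 343| < ϵ.
Factor: u^3 − 343 = (u − 7)(u^2 + 7u + 49), so |u^3 − 343| = |u − 7|·|u^2 + 7u + 49|.
Impose δ ≤ 1 so that |u| < 8; then |u^2 + 7u + 49| ≤ 169.
Hence |u^3 − 343| ≤ 169|u − 7|, which is < ϵ once |u − 7| < ϵ/169.
Take δ = min(1, ϵ/169). If 0 < |u − 7| < δ then both bounds hold and |u^3 − 343| ≤ 169|u − 7| < 169·(ϵ/169) = ϵ.

δ = min(1, ϵ/169)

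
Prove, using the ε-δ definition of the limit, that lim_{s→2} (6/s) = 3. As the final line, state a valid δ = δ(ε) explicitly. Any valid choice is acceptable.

Fix ε > 0. We seek δ > 0 such that 0 < |s − 2| < δ implies |6/s − 3| < ε.
|6/s − 3| = 6·|2 − s|/(2·|s|) = 6|s − 2|/(2|s|).
Require δ ≤ 1 so that |s| > 2 − 1 = 1, hence 2|s| > 2.
Then |6/s − 3| < 6|s − 2|/2, which is < ε when |s − 2| < (1/3)ε.
Take δ = min(1, (1/3)ε). Then 0 < |s − 2| < δ gives both |s − 2| < 1 and |s − 2| < (1/3)ε, so |6/s − 3| < ε.

δ = min(1, (1/3)ε)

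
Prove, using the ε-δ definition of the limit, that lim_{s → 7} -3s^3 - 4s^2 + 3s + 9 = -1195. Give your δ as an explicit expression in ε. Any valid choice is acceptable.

δ = min(1, ε/564)

Let ε > 0 be given. We want δ > 0 such that 0 < |s − 7| < δ implies |(-3s^3 - 4s^2 + 3s + 9) + 1195| < ε.
(-3s^3 - 4s^2 + 3s + 9) + 1195 = -3s^3 - 4s^2 + 3s + 1204 = (s − 7)(-3s^2 - 25s - 172).
So |(-3s^3 - 4s^2 + 3s + 9) + 1195| = |s − 7|·|-3s^2 - 25s - 172|.
Assume first that |s − 7| < 1, so |s| < 8. Then |-3s^2 - 25s - 172| ≤ 3·8^2 + 25·8 + 172 = 564.
Hence |(-3s^3 - 4s^2 + 3s + 9) + 1195| ≤ 564|s − 7| < ε provided |s − 7| < ε/564.
Choosing δ = min(1, ε/564) ensures both conditions, hence |(-3s^3 - 4s^2 + 3s + 9) + 1195| < ε.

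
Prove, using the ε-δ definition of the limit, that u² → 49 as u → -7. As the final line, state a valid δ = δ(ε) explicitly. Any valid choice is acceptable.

Let ε > 0. We seek δ > 0 with 0 < |u + 7| < δ ⇒ |u² − 49| < ε.
Factor: u² − 49 = (u + 7)(u - 7), so |u² − 49| = |u + 7|·|u - 7|.
Restrict δ ≤ 1. Then |u + 7| < 1 gives |u| < 8, so by the triangle inequality |u - 7| ≤ 8 + 7 = 15.
Hence |u² − 49| ≤ 15|u + 7|, which is < ε once |u + 7| < ε/15.
Take δ = min(1, ε/15). If 0 < |u + 7| < δ then both bounds hold and |u² − 49| ≤ 15|u + 7| < 15·(ε/15) = ε.

δ = min(1, ε/15)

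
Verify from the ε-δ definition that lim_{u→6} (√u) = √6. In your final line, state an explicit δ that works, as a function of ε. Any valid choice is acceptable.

Suppose ε > 0. We want δ > 0 such that 0 < |u − 6| < δ implies |√u − √6| < ε.
Rationalise: √u − √6 = (u − 6)/(√u + √6), so |√u − √6| = |u − 6|/(√u + √6).
Restrict δ ≤ 6 so that |u − 6| < 6 forces u > 0, and then √u + √6 > √6.
Hence |√u − √6| < |u − 6|/√6, which is < ε once |u − 6| < √6·ε.
Take δ = min(6, √6·ε). If 0 < |u − 6| < δ then u > 0 and |√u − √6| < |u − 6|/√6 < ε.

δ = min(6, √6·ε)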